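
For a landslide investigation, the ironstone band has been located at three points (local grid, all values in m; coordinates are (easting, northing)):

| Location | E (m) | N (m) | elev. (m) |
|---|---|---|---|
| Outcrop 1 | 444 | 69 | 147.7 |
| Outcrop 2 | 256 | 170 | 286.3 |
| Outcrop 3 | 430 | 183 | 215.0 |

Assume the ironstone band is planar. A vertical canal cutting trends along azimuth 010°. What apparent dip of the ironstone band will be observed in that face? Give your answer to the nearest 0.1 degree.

24.2°

Let the plane be z = a·E + b·N + c.
Outcrop 2−Outcrop 1: −188a + 101b = 138.6;  Outcrop 3−Outcrop 1: −14a + 114b = 67.3.
Solving gives a = −0.44975, b = 0.53512.
Unit vector along 010° is (sin 10°, cos 10°) = (0.1736, 0.9848).
Slope in that direction = a·(0.1736) + b·(0.9848) = 0.44889.
Apparent dip = arctan|0.44889| = 24.2° (true dip is 35.0°, so apparent ≤ true as expected).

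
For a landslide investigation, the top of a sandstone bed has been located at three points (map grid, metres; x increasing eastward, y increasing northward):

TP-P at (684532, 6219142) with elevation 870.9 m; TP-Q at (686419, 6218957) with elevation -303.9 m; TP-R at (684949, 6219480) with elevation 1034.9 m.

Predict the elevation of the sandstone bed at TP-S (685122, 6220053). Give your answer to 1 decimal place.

Let the plane be z = a·x + b·y + c.
TP-Q−TP-P: 1887a − 185b = −1174.8;  TP-R−TP-P: 417a + 338b = 164.
Solving gives a = −0.512961588, b = 1.118062077.
Then c = 870.9 − a·684532 − b·6219142 = −6601377.30.
At (685122, 6220053): z = −351441.3 + 6954405.4 − 6601377.30 = 1586.8 m.

1586.8 m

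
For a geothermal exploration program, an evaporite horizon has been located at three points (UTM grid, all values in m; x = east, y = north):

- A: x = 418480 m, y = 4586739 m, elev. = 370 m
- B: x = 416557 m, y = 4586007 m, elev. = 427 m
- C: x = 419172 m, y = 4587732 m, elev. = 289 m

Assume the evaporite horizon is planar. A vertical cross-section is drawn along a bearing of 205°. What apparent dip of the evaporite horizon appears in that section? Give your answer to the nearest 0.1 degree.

Let the plane be z = a·x + b·y + c.
B−A: −1923a − 732b = 57;  C−A: 692a + 993b = −81.
Solving gives a = 0.00192, b = −0.08291.
Unit vector along 205° is (sin 205°, cos 205°) = (-0.4226, -0.9063).
Slope in that direction = a·(-0.4226) + b·(-0.9063) = 0.07433.
Apparent dip = arctan|0.07433| = 4.3° (true dip is 4.7°, so apparent ≤ true as expected).

4.3°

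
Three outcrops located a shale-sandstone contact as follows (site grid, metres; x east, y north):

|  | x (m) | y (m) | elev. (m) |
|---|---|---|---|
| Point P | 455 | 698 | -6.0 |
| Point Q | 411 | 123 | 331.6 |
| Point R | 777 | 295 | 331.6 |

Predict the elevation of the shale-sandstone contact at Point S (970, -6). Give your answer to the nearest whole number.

570 m

Two edge vectors: Point P→Point Q = (-44, -575, 337.6), Point P→Point R = (322, -403, 337.6).
Normal n = (Point P→Point Q) × (Point P→Point R) = (-58067.2, 123561.6, 202882).
So ∂z/∂x = −n_x/n_z = 0.28621 and ∂z/∂y = −n_y/n_z = −0.60903.
Intercept c from Point P: -6 − 130.23 + 425.10 = 288.88.
At (970, -6): z = 277.6 + 3.7 + 288.88 = 570.2 m.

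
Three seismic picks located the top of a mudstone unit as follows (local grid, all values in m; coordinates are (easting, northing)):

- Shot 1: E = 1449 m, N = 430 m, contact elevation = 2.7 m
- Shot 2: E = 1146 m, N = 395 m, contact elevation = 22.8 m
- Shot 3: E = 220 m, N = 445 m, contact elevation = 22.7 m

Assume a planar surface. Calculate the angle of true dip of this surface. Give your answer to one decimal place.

21.4°

Let the plane be z = a·E + b·N + c.
Shot 2−Shot 1: −303a − 35b = 20.1;  Shot 3−Shot 1: −1229a + 15b = 20.
Solving gives a = −0.02106, b = −0.39199.
Gradient magnitude |∇z| = √(a² + b²) = √(0.00044 + 0.15365) = 0.39255.
True dip = arctan(0.39255) = 21.4°, dipping toward N (azimuth ≈ 003°).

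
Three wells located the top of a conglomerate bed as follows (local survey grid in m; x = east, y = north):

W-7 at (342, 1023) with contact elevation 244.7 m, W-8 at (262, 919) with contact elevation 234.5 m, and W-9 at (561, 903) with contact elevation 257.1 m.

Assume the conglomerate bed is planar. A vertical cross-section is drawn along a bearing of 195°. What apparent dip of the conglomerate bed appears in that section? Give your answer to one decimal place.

3.3°

Let the plane be z = a·x + b·y + c.
W-8−W-7: −80a − 104b = −10.2;  W-9−W-7: 219a − 120b = 12.4.
Solving gives a = 0.07764, b = 0.03836.
Unit vector along 195° is (sin 195°, cos 195°) = (-0.2588, -0.9659).
Slope in that direction = a·(-0.2588) + b·(-0.9659) = −0.05714.
Apparent dip = arctan|0.05714| = 3.3° (true dip is 4.9°, so apparent ≤ true as expected).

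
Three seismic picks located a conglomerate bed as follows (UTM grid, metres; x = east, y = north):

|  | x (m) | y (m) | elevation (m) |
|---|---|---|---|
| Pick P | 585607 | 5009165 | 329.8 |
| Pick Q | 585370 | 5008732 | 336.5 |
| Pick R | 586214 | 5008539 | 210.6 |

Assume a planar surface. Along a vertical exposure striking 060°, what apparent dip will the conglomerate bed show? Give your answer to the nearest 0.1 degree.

Let the plane be z = a·x + b·y + c.
Pick Q−Pick P: −237a − 433b = 6.7;  Pick R−Pick P: 607a − 626b = −119.2.
Solving gives a = −0.13572, b = 0.05881.
Unit vector along 060° is (sin 60°, cos 60°) = (0.8660, 0.5000).
Slope in that direction = a·(0.8660) + b·(0.5000) = −0.08813.
Apparent dip = arctan|0.08813| = 5.0° (true dip is 8.4°, so apparent ≤ true as expected).

5.0°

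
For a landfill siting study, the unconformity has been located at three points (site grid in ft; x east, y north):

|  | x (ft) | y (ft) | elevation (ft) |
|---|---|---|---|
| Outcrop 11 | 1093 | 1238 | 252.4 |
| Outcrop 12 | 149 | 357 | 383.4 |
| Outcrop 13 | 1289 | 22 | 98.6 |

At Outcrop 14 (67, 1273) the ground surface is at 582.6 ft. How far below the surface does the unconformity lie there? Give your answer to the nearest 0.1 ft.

Two edge vectors: Outcrop 11→Outcrop 12 = (-944, -881, 131), Outcrop 11→Outcrop 13 = (196, -1216, -153.8).
Normal n = (Outcrop 11→Outcrop 12) × (Outcrop 11→Outcrop 13) = (294793.8, -119511.2, 1320580).
So ∂z/∂x = −n_x/n_z = −0.223231 and ∂z/∂y = −n_y/n_z = 0.090499.
Intercept c from Outcrop 11: 252.4 + 243.99 − 112.04 = 384.35.
At (67, 1273): z_contact = −14.96 + 115.21 + 384.35 = 484.60 ft.
Depth below ground = 582.6 − 484.60 = 98.0 ft.

98.0 ft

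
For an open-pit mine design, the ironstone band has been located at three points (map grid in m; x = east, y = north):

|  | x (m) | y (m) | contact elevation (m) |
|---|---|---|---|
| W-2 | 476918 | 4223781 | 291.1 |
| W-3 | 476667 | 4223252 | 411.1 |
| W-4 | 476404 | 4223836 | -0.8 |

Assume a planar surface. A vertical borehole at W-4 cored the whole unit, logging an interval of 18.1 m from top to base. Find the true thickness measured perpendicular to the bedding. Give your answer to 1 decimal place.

14.8 m

Two edge vectors: W-2→W-3 = (-251, -529, 120), W-2→W-4 = (-514, 55, -291.9).
Normal n = (W-2→W-3) × (W-2→W-4) = (147815.1, -134946.9, -285711).
So ∂z/∂x = −n_x/n_z = 0.51736 and ∂z/∂y = −n_y/n_z = −0.47232.
|∇z| = √(a²+b²) = 0.70053, so dip δ = arctan(0.70053) = 35.01°.
True thickness = vertical thickness × cos δ = 18.1 × cos 35.01° = 14.8 m.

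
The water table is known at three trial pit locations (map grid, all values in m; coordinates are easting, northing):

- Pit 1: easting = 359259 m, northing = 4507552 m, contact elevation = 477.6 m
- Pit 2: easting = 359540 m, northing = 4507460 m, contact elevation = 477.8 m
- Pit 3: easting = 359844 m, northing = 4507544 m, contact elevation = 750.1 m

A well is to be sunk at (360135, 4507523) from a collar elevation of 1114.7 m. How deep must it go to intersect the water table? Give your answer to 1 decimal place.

Two edge vectors: Pit 1→Pit 2 = (281, -92, 0.2), Pit 1→Pit 3 = (585, -8, 272.5).
Normal n = (Pit 1→Pit 2) × (Pit 1→Pit 3) = (-25068.4, -76455.5, 51572).
So ∂z/∂easting = −n_x/n_z = 0.486085473 and ∂z/∂northing = −n_y/n_z = 1.482500194.
Intercept c from Pit 1: 477.6 − 174630.58 − 6682446.71 = −6856599.69.
At (360135, 4507523): z_contact = 175056.39 + 6682403.72 − 6856599.69 = 860.42 m.
Depth below ground = 1114.7 − 860.42 = 254.3 m.

254.3 m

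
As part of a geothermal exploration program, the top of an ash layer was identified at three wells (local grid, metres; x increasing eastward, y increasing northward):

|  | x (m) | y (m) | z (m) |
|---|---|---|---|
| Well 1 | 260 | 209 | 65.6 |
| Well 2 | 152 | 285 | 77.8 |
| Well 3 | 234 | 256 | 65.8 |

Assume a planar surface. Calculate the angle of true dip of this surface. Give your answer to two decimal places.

Let the plane be z = a·x + b·y + c.
Well 2−Well 1: −108a + 76b = 12.2;  Well 3−Well 1: −26a + 47b = 0.2.
Solving gives a = −0.18006, b = −0.09535.
Gradient magnitude |∇z| = √(a² + b²) = √(0.03242 + 0.00909) = 0.20375.
True dip = arctan(0.20375) = 11.52°, dipping toward ENE (azimuth ≈ 062°).

11.52°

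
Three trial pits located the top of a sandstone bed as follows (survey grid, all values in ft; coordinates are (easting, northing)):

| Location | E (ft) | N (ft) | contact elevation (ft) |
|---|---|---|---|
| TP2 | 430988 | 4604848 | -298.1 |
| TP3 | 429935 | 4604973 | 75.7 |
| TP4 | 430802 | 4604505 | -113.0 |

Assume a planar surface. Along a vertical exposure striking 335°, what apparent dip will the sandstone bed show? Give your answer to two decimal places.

Two edge vectors: TP2→TP3 = (-1053, 125, 373.8), TP2→TP4 = (-186, -343, 185.1).
Normal n = (TP2→TP3) × (TP2→TP4) = (151350.9, 125383.5, 384429).
So ∂z/∂E = −n_x/n_z = −0.39370 and ∂z/∂N = −n_y/n_z = −0.32616.
Unit vector along 335° is (sin 335°, cos 335°) = (-0.4226, 0.9063).
Slope in that direction = a·(-0.4226) + b·(0.9063) = −0.12921.
Apparent dip = arctan|0.12921| = 7.36° (true dip is 27.1°, so apparent ≤ true as expected).

7.36°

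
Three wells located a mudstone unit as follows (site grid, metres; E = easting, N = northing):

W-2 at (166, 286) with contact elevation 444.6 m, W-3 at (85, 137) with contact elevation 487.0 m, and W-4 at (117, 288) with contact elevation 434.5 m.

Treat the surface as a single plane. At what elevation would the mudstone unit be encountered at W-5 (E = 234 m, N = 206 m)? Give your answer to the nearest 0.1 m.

488.6 m

Two edge vectors: W-2→W-3 = (-81, -149, 42.4), W-2→W-4 = (-49, 2, -10.1).
Normal n = (W-2→W-3) × (W-2→W-4) = (1420.1, -2895.7, -7463).
So ∂z/∂E = −n_x/n_z = 0.19029 and ∂z/∂N = −n_y/n_z = −0.38801.
Intercept c from W-2: 444.6 − 31.59 + 110.97 = 523.98.
At (234, 206): z = 44.5 − 79.9 + 523.98 = 488.6 m.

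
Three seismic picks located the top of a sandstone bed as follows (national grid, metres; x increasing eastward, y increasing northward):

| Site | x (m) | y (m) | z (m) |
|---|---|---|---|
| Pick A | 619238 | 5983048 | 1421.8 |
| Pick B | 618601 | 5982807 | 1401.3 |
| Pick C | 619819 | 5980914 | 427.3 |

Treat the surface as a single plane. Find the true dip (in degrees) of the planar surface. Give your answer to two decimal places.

Let the plane be z = a·x + b·y + c.
Pick B−Pick A: −637a − 241b = −20.5;  Pick C−Pick A: 581a − 2134b = −994.5.
Solving gives a = −0.13067, b = 0.43045.
Gradient magnitude |∇z| = √(a² + b²) = √(0.01708 + 0.18529) = 0.44985.
True dip = arctan(0.44985) = 24.22°, dipping toward SSE (azimuth ≈ 163°).

24.22°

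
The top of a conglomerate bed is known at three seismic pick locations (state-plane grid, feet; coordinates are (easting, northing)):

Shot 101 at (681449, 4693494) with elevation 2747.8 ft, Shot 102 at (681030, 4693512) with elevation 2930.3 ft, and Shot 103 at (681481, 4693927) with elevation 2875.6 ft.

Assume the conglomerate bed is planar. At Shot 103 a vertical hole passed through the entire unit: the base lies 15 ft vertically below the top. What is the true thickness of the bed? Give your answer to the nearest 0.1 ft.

Let the plane be z = a·E + b·N + c.
Shot 102−Shot 101: −419a + 18b = 182.5;  Shot 103−Shot 101: 32a + 433b = 127.8.
Solving gives a = −0.42154, b = 0.32630.
|∇z| = √(a²+b²) = 0.53308, so dip δ = arctan(0.53308) = 28.06°.
True thickness = vertical thickness × cos δ = 15 × cos 28.06° = 13.2 ft.

13.2 ft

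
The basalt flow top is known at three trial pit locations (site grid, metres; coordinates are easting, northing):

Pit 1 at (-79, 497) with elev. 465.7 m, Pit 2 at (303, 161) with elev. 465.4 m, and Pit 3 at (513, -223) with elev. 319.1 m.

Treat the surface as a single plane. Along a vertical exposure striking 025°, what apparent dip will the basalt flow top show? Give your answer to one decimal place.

43.1°

Two edge vectors: Pit 1→Pit 2 = (382, -336, -0.3), Pit 1→Pit 3 = (592, -720, -146.6).
Normal n = (Pit 1→Pit 2) × (Pit 1→Pit 3) = (49041.6, 55823.6, -76128).
So ∂z/∂easting = −n_x/n_z = 0.64420 and ∂z/∂northing = −n_y/n_z = 0.73329.
Unit vector along 025° is (sin 25°, cos 25°) = (0.4226, 0.9063).
Slope in that direction = a·(0.4226) + b·(0.9063) = 0.93683.
Apparent dip = arctan|0.93683| = 43.1° (true dip is 44.3°, so apparent ≤ true as expected).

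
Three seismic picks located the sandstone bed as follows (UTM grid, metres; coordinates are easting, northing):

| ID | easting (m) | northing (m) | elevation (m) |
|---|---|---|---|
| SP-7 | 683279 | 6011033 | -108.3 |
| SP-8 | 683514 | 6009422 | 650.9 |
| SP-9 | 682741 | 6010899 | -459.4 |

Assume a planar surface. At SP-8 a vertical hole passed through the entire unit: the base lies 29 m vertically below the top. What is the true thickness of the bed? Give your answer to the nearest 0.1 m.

Let the plane be z = a·easting + b·northing + c.
SP-8−SP-7: 235a − 1611b = 759.2;  SP-9−SP-7: −538a − 134b = −351.1.
Solving gives a = 0.74298, b = −0.36288.
|∇z| = √(a²+b²) = 0.82687, so dip δ = arctan(0.82687) = 39.59°.
True thickness = vertical thickness × cos δ = 29 × cos 39.59° = 22.3 m.

22.3 m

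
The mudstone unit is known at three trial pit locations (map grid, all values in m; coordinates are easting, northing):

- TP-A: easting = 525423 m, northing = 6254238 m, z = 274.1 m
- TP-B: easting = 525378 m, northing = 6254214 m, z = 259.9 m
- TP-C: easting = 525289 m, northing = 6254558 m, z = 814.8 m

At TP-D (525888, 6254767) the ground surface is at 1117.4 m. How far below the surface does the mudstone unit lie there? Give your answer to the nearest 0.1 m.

Let the plane be z = a·easting + b·northing + c.
TP-B−TP-A: −45a − 24b = −14.2;  TP-C−TP-A: −134a + 320b = 540.7.
Solving gives a = −0.478701181, b = 1.489231381.
Then c = 274.1 − a·525423 − b·6254238 = −9062212.78.
At (525888, 6254767): z_contact = −251743.21 + 9314795.29 − 9062212.78 = 839.31 m.
Depth below ground = 1117.4 − 839.31 = 278.1 m.

278.1 m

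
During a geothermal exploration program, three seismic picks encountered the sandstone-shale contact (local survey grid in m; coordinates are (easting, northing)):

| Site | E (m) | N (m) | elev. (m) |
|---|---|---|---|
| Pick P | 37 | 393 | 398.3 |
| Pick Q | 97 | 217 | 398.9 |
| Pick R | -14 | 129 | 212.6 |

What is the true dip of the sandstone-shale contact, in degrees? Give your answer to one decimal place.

54.4°

Two edge vectors: Pick P→Pick Q = (60, -176, 0.6), Pick P→Pick R = (-51, -264, -185.7).
Normal n = (Pick P→Pick Q) × (Pick P→Pick R) = (32841.6, 11111.4, -24816).
So ∂z/∂E = −n_x/n_z = 1.32340 and ∂z/∂N = −n_y/n_z = 0.44775.
Gradient magnitude |∇z| = √(a² + b²) = √(1.75140 + 0.20048) = 1.39710.
True dip = arctan(1.39710) = 54.4°, dipping toward WSW (azimuth ≈ 251°).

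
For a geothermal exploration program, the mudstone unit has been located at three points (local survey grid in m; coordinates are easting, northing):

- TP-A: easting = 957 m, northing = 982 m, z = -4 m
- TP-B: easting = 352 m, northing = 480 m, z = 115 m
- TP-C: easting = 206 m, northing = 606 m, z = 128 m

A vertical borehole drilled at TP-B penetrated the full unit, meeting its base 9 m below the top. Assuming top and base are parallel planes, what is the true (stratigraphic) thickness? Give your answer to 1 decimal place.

8.9 m

Two edge vectors: TP-A→TP-B = (-605, -502, 119), TP-A→TP-C = (-751, -376, 132).
Normal n = (TP-A→TP-B) × (TP-A→TP-C) = (-21520, -9509, -149522).
So ∂z/∂easting = −n_x/n_z = −0.14393 and ∂z/∂northing = −n_y/n_z = −0.06360.
|∇z| = √(a²+b²) = 0.15735, so dip δ = arctan(0.15735) = 8.94°.
True thickness = vertical thickness × cos δ = 9 × cos 8.94° = 8.9 m.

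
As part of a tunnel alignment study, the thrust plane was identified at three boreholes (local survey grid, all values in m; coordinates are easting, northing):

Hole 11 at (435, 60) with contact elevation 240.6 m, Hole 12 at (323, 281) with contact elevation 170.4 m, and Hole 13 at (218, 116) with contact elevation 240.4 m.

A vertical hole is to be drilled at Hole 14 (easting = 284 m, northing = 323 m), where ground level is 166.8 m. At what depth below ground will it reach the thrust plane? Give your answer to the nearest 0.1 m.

8.1 m

Let the plane be z = a·easting + b·northing + c.
Hole 12−Hole 11: −112a + 221b = −70.2;  Hole 13−Hole 11: −217a + 56b = −0.2.
Solving gives a = −0.09325, b = −0.36490.
Then c = 240.6 − a·435 − b·60 = 303.06.
At (284, 323): z_contact = −26.48 − 117.86 + 303.06 = 158.71 m.
Depth below ground = 166.8 − 158.71 = 8.1 m.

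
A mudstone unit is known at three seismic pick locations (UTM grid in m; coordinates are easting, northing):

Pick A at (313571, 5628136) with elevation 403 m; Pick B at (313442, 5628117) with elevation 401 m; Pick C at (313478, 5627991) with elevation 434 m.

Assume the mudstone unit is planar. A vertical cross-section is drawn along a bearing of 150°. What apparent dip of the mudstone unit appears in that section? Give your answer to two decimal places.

Let the plane be z = a·easting + b·northing + c.
Pick B−Pick A: −129a − 19b = −2;  Pick C−Pick A: −93a − 145b = 31.
Solving gives a = 0.05190, b = −0.24708.
Unit vector along 150° is (sin 150°, cos 150°) = (0.5000, -0.8660).
Slope in that direction = a·(0.5000) + b·(-0.8660) = 0.23992.
Apparent dip = arctan|0.23992| = 13.49° (true dip is 14.2°, so apparent ≤ true as expected).

13.49°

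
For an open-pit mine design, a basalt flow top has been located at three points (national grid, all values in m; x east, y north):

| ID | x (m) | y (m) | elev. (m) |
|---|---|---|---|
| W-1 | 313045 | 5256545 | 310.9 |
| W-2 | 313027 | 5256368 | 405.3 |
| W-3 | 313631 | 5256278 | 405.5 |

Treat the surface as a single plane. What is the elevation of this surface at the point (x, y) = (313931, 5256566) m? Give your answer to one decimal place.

Two edge vectors: W-1→W-2 = (-18, -177, 94.4), W-1→W-3 = (586, -267, 94.6).
Normal n = (W-1→W-2) × (W-1→W-3) = (8460.6, 57021.2, 108528).
So ∂z/∂x = −n_x/n_z = −0.077957762 and ∂z/∂y = −n_y/n_z = −0.525405425.
Intercept c from W-1: 310.9 + 24404.29 + 2761817.26 = 2786532.45.
At (313931, 5256566): z = −24473.4 − 2761828.3 + 2786532.45 = 230.8 m.

230.8 m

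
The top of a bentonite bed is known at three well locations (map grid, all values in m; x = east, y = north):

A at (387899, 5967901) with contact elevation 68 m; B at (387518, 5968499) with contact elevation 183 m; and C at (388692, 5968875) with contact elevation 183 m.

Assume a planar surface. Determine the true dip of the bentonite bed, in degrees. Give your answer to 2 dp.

Two edge vectors: A→B = (-381, 598, 115), A→C = (793, 974, 115).
Normal n = (A→B) × (A→C) = (-43240, 135010, -845308).
So ∂z/∂x = −n_x/n_z = −0.05115 and ∂z/∂y = −n_y/n_z = 0.15972.
Gradient magnitude |∇z| = √(a² + b²) = √(0.00262 + 0.02551) = 0.16771.
True dip = arctan(0.16771) = 9.52°, dipping toward SSE (azimuth ≈ 162°).

9.52°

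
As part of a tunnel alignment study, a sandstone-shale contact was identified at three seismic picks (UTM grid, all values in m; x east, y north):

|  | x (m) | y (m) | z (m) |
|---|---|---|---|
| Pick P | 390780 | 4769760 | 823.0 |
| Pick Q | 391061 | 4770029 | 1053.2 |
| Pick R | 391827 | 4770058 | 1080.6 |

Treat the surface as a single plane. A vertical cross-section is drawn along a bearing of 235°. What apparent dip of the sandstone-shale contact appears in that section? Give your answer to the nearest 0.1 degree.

26.2°

Let the plane be z = a·x + b·y + c.
Pick Q−Pick P: 281a + 269b = 230.2;  Pick R−Pick P: 1047a + 298b = 257.6.
Solving gives a = 0.00351, b = 0.85209.
Unit vector along 235° is (sin 235°, cos 235°) = (-0.8192, -0.5736).
Slope in that direction = a·(-0.8192) + b·(-0.5736) = −0.49162.
Apparent dip = arctan|0.49162| = 26.2° (true dip is 40.4°, so apparent ≤ true as expected).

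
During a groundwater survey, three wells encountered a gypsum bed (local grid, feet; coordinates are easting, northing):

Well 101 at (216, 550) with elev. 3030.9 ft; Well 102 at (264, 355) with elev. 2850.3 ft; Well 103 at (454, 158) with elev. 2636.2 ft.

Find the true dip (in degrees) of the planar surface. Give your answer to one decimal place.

42.0°

Let the plane be z = a·easting + b·northing + c.
Well 102−Well 101: 48a − 195b = −180.6;  Well 103−Well 101: 238a − 392b = −394.7.
Solving gives a = −0.22365, b = 0.87110.
Gradient magnitude |∇z| = √(a² + b²) = √(0.05002 + 0.75882) = 0.89935.
True dip = arctan(0.89935) = 42.0°, dipping toward SSE (azimuth ≈ 166°).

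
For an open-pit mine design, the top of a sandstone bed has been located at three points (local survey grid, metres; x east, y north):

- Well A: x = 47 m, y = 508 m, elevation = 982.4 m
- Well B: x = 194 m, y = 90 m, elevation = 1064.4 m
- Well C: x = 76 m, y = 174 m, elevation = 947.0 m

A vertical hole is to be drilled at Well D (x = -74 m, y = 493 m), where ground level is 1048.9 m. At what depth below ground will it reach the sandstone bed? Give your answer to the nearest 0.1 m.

Let the plane be z = a·x + b·y + c.
Well B−Well A: 147a − 418b = 82;  Well C−Well A: 29a − 334b = −35.4.
Solving gives a = 1.14088, b = 0.20505.
Then c = 982.4 − a·47 − b·508 = 824.61.
At (-74, 493): z_contact = −84.43 + 101.09 + 824.61 = 841.28 m.
Depth below ground = 1048.9 − 841.28 = 207.6 m.

207.6 m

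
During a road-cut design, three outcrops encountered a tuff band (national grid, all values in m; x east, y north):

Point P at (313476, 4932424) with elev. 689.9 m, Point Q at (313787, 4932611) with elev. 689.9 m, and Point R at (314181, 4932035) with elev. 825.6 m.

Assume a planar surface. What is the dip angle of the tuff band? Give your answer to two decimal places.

11.02°

Let the plane be z = a·x + b·y + c.
Point Q−Point P: 311a + 187b = 0;  Point R−Point P: 705a − 389b = 135.7.
Solving gives a = 0.10037, b = −0.16693.
Gradient magnitude |∇z| = √(a² + b²) = √(0.01007 + 0.02787) = 0.19478.
True dip = arctan(0.19478) = 11.02°, dipping toward NNW (azimuth ≈ 329°).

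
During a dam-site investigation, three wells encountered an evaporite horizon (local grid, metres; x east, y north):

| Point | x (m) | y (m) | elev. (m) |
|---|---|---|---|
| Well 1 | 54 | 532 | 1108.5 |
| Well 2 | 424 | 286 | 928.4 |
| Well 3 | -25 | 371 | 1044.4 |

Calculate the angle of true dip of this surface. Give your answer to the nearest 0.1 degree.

27.0°

Two edge vectors: Well 1→Well 2 = (370, -246, -180.1), Well 1→Well 3 = (-79, -161, -64.1).
Normal n = (Well 1→Well 2) × (Well 1→Well 3) = (-13227.5, 37944.9, -79004).
So ∂z/∂x = −n_x/n_z = −0.16743 and ∂z/∂y = −n_y/n_z = 0.48029.
Gradient magnitude |∇z| = √(a² + b²) = √(0.02803 + 0.23068) = 0.50864.
True dip = arctan(0.50864) = 27.0°, dipping toward SSE (azimuth ≈ 161°).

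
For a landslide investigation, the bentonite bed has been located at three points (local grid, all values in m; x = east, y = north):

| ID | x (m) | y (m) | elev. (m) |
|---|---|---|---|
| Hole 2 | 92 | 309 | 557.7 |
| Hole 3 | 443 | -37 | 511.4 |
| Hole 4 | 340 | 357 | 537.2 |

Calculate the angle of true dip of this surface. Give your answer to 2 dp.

5.70°

Two edge vectors: Hole 2→Hole 3 = (351, -346, -46.3), Hole 2→Hole 4 = (248, 48, -20.5).
Normal n = (Hole 2→Hole 3) × (Hole 2→Hole 4) = (9315.4, -4286.9, 102656).
So ∂z/∂x = −n_x/n_z = −0.09074 and ∂z/∂y = −n_y/n_z = 0.04176.
Gradient magnitude |∇z| = √(a² + b²) = √(0.00823 + 0.00174) = 0.09989.
True dip = arctan(0.09989) = 5.70°, dipping toward ESE (azimuth ≈ 115°).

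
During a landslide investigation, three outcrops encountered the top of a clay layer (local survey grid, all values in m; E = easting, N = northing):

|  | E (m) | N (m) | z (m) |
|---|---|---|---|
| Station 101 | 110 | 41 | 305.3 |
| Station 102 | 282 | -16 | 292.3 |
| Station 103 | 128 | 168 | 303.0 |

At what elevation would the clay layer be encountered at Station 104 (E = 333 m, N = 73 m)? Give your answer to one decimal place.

287.7 m

Two edge vectors: Station 101→Station 102 = (172, -57, -13), Station 101→Station 103 = (18, 127, -2.3).
Normal n = (Station 101→Station 102) × (Station 101→Station 103) = (1782.1, 161.6, 22870).
So ∂z/∂E = −n_x/n_z = −0.07792 and ∂z/∂N = −n_y/n_z = −0.00707.
Intercept c from Station 101: 305.3 + 8.57 + 0.29 = 314.16.
At (333, 73): z = −25.9 − 0.5 + 314.16 = 287.7 m.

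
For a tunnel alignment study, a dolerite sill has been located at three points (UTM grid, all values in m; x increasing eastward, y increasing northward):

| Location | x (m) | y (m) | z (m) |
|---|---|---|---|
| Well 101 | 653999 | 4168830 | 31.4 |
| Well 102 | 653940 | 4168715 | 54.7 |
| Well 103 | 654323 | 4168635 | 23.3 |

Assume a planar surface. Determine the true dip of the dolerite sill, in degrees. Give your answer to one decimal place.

10.4°

Let the plane be z = a·x + b·y + c.
Well 102−Well 101: −59a − 115b = 23.3;  Well 103−Well 101: 324a − 195b = −8.1.
Solving gives a = −0.11227, b = −0.14501.
Gradient magnitude |∇z| = √(a² + b²) = √(0.01261 + 0.02103) = 0.18339.
True dip = arctan(0.18339) = 10.4°, dipping toward NE (azimuth ≈ 038°).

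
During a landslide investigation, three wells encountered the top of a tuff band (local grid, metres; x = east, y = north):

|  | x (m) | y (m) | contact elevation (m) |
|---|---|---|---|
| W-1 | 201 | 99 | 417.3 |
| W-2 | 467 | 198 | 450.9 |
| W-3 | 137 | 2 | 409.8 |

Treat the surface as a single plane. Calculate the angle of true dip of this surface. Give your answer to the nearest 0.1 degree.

Let the plane be z = a·x + b·y + c.
W-2−W-1: 266a + 99b = 33.6;  W-3−W-1: −64a − 97b = −7.5.
Solving gives a = 0.12929, b = −0.00798.
Gradient magnitude |∇z| = √(a² + b²) = √(0.01672 + 0.00006) = 0.12953.
True dip = arctan(0.12953) = 7.4°, dipping toward W (azimuth ≈ 274°).

7.4°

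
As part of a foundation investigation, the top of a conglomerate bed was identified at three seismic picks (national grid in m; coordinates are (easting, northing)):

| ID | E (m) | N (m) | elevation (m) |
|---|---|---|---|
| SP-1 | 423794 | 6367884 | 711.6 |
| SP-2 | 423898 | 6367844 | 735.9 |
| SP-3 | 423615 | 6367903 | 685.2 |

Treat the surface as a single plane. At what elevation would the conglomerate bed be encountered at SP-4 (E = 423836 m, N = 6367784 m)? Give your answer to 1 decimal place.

747.4 m

Two edge vectors: SP-1→SP-2 = (104, -40, 24.3), SP-1→SP-3 = (-179, 19, -26.4).
Normal n = (SP-1→SP-2) × (SP-1→SP-3) = (594.3, -1604.1, -5184).
So ∂z/∂E = −n_x/n_z = 0.114641204 and ∂z/∂N = −n_y/n_z = −0.309432870.
Intercept c from SP-1: 711.6 − 48584.25 + 1970432.62 = 1922559.97.
At (423836, 6367784): z = 48589.1 − 1970401.7 + 1922559.97 = 747.4 m.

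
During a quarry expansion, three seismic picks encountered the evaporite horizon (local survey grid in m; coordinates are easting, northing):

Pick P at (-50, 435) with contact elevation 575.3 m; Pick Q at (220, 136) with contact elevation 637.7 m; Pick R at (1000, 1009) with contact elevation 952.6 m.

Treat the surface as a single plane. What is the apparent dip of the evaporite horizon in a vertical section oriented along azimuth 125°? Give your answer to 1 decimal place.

12.1°

Two edge vectors: Pick P→Pick Q = (270, -299, 62.4), Pick P→Pick R = (1050, 574, 377.3).
Normal n = (Pick P→Pick Q) × (Pick P→Pick R) = (-148630.3, -36351, 468930).
So ∂z/∂easting = −n_x/n_z = 0.31696 and ∂z/∂northing = −n_y/n_z = 0.07752.
Unit vector along 125° is (sin 125°, cos 125°) = (0.8192, -0.5736).
Slope in that direction = a·(0.8192) + b·(-0.5736) = 0.21517.
Apparent dip = arctan|0.21517| = 12.1° (true dip is 18.1°, so apparent ≤ true as expected).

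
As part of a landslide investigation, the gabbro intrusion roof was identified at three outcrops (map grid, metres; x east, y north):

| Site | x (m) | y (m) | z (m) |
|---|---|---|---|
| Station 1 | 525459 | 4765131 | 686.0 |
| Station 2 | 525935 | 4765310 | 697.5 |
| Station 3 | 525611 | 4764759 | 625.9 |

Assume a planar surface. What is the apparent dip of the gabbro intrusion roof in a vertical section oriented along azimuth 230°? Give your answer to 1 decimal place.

Two edge vectors: Station 1→Station 2 = (476, 179, 11.5), Station 1→Station 3 = (152, -372, -60.1).
Normal n = (Station 1→Station 2) × (Station 1→Station 3) = (-6479.9, 30355.6, -204280).
So ∂z/∂x = −n_x/n_z = −0.03172 and ∂z/∂y = −n_y/n_z = 0.14860.
Unit vector along 230° is (sin 230°, cos 230°) = (-0.7660, -0.6428).
Slope in that direction = a·(-0.7660) + b·(-0.6428) = −0.07122.
Apparent dip = arctan|0.07122| = 4.1° (true dip is 8.6°, so apparent ≤ true as expected).

4.1°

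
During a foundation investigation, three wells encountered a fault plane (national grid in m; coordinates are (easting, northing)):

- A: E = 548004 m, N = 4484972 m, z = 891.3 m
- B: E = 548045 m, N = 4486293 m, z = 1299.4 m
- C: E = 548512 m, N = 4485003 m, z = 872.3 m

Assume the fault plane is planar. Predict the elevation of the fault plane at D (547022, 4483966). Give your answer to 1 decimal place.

Two edge vectors: A→B = (41, 1321, 408.1), A→C = (508, 31, -19).
Normal n = (A→B) × (A→C) = (-37750.1, 208093.8, -669797).
So ∂z/∂E = −n_x/n_z = −0.056360509 and ∂z/∂N = −n_y/n_z = 0.310681893.
Intercept c from A: 891.3 + 30885.78 − 1393399.59 = −1361622.51.
At (547022, 4483966): z = −30830.4 + 1393087.0 − 1361622.51 = 634.1 m.

634.1 m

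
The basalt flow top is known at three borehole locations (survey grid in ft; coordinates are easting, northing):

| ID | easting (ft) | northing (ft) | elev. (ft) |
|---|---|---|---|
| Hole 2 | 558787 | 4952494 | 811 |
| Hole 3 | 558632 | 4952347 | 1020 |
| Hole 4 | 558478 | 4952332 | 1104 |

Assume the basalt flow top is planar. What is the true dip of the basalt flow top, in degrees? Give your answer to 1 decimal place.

Let the plane be z = a·easting + b·northing + c.
Hole 3−Hole 2: −155a − 147b = 209;  Hole 4−Hole 2: −309a − 162b = 293.
Solving gives a = −0.45355, b = −0.94353.
Gradient magnitude |∇z| = √(a² + b²) = √(0.20571 + 0.89026) = 1.04688.
True dip = arctan(1.04688) = 46.3°, dipping toward NNE (azimuth ≈ 026°).

46.3°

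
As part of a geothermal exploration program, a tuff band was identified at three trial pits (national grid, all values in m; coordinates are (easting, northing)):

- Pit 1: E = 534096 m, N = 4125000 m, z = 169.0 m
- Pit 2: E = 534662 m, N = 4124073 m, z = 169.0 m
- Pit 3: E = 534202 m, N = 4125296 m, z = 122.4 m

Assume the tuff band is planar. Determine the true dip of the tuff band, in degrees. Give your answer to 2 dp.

10.78°

Two edge vectors: Pit 1→Pit 2 = (566, -927, 0), Pit 1→Pit 3 = (106, 296, -46.6).
Normal n = (Pit 1→Pit 2) × (Pit 1→Pit 3) = (43198.2, 26375.6, 265798).
So ∂z/∂E = −n_x/n_z = −0.16252 and ∂z/∂N = −n_y/n_z = −0.09923.
Gradient magnitude |∇z| = √(a² + b²) = √(0.02641 + 0.00985) = 0.19042.
True dip = arctan(0.19042) = 10.78°, dipping toward ENE (azimuth ≈ 059°).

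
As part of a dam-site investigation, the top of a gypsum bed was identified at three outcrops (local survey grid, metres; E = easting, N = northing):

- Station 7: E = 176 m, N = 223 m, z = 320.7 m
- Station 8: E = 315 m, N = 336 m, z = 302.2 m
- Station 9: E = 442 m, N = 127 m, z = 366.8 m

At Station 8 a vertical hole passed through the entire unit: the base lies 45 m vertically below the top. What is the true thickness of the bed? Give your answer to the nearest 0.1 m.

43.4 m

Two edge vectors: Station 7→Station 8 = (139, 113, -18.5), Station 7→Station 9 = (266, -96, 46.1).
Normal n = (Station 7→Station 8) × (Station 7→Station 9) = (3433.3, -11328.9, -43402).
So ∂z/∂E = −n_x/n_z = 0.07910 and ∂z/∂N = −n_y/n_z = −0.26102.
|∇z| = √(a²+b²) = 0.27275, so dip δ = arctan(0.27275) = 15.26°.
True thickness = vertical thickness × cos δ = 45 × cos 15.26° = 43.4 m.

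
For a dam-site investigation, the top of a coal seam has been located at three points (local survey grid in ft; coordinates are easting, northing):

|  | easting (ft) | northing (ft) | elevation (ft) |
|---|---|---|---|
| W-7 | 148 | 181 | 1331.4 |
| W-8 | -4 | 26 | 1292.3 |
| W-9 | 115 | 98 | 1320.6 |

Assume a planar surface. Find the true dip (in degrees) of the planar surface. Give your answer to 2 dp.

Two edge vectors: W-7→W-8 = (-152, -155, -39.1), W-7→W-9 = (-33, -83, -10.8).
Normal n = (W-7→W-8) × (W-7→W-9) = (-1571.3, -351.3, 7501).
So ∂z/∂easting = −n_x/n_z = 0.20948 and ∂z/∂northing = −n_y/n_z = 0.04683.
Gradient magnitude |∇z| = √(a² + b²) = √(0.04388 + 0.00219) = 0.21465.
True dip = arctan(0.21465) = 12.11°, dipping toward WSW (azimuth ≈ 257°).

12.11°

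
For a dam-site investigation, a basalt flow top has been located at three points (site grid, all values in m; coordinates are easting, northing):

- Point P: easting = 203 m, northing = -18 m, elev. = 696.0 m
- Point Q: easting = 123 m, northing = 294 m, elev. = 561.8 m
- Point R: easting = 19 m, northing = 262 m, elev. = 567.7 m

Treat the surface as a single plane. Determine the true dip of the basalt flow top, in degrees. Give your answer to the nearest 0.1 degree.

22.7°

Let the plane be z = a·easting + b·northing + c.
Point Q−Point P: −80a + 312b = −134.2;  Point R−Point P: −184a + 280b = −128.3.
Solving gives a = 0.07009, b = −0.41216.
Gradient magnitude |∇z| = √(a² + b²) = √(0.00491 + 0.16987) = 0.41807.
True dip = arctan(0.41807) = 22.7°, dipping toward N (azimuth ≈ 350°).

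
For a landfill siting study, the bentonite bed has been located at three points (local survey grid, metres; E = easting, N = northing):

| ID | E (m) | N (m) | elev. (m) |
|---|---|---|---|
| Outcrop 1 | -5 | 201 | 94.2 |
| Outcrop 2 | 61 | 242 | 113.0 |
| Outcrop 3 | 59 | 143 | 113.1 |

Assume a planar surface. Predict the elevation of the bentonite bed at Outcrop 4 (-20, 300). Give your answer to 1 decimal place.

89.2 m

Let the plane be z = a·E + b·N + c.
Outcrop 2−Outcrop 1: 66a + 41b = 18.8;  Outcrop 3−Outcrop 1: 64a − 58b = 18.9.
Solving gives a = 0.28910, b = −0.00685.
Then c = 94.2 − a·-5 − b·201 = 97.02.
At (-20, 300): z = −5.8 − 2.1 + 97.02 = 89.2 m.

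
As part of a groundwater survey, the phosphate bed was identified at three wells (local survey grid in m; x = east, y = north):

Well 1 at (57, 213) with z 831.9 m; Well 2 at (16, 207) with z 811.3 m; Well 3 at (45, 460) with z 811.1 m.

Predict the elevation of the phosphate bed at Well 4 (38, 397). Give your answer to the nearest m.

811 m

Let the plane be z = a·x + b·y + c.
Well 2−Well 1: −41a − 6b = −20.6;  Well 3−Well 1: −12a + 247b = −20.8.
Solving gives a = 0.51113, b = −0.05938.
Then c = 831.9 − a·57 − b·213 = 815.41.
At (38, 397): z = 19.4 − 23.6 + 815.41 = 811.3 m.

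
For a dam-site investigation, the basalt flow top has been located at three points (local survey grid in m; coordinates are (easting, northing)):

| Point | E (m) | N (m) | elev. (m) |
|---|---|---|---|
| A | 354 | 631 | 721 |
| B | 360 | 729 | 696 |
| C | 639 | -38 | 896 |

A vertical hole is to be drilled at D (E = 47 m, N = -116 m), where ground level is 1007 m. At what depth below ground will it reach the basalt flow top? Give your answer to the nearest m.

99 m

Two edge vectors: A→B = (6, 98, -25), A→C = (285, -669, 175).
Normal n = (A→B) × (A→C) = (425, -8175, -31944).
So ∂z/∂E = −n_x/n_z = 0.01330 and ∂z/∂N = −n_y/n_z = −0.25592.
Intercept c from A: 721 − 4.71 + 161.48 = 877.77.
At (47, -116): z_contact = 0.6 + 29.7 + 877.77 = 908.1 m.
Depth below ground = 1007 − 908.1 = 99 m.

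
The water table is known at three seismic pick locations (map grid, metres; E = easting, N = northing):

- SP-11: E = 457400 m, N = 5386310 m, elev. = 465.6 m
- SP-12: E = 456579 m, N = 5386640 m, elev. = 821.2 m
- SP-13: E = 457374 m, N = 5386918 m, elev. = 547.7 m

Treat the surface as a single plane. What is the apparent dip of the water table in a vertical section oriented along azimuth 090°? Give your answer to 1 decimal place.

Two edge vectors: SP-11→SP-12 = (-821, 330, 355.6), SP-11→SP-13 = (-26, 608, 82.1).
Normal n = (SP-11→SP-12) × (SP-11→SP-13) = (-189111.8, 58158.5, -490588).
So ∂z/∂E = −n_x/n_z = −0.38548 and ∂z/∂N = −n_y/n_z = 0.11855.
Unit vector along 090° is (sin 90°, cos 90°) = (1.0000, 0.0000).
Slope in that direction = a·(1.0000) + b·(0.0000) = −0.38548.
Apparent dip = arctan|0.38548| = 21.1° (true dip is 22.0°, so apparent ≤ true as expected).

21.1°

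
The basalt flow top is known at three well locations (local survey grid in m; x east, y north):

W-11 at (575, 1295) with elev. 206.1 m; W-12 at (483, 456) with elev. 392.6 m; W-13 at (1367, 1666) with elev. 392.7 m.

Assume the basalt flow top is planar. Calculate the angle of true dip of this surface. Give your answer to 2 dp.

23.92°

Two edge vectors: W-11→W-12 = (-92, -839, 186.5), W-11→W-13 = (792, 371, 186.6).
Normal n = (W-11→W-12) × (W-11→W-13) = (-225748.9, 164875.2, 630356).
So ∂z/∂x = −n_x/n_z = 0.35813 and ∂z/∂y = −n_y/n_z = −0.26156.
Gradient magnitude |∇z| = √(a² + b²) = √(0.12826 + 0.06841) = 0.44347.
True dip = arctan(0.44347) = 23.92°, dipping toward NW (azimuth ≈ 306°).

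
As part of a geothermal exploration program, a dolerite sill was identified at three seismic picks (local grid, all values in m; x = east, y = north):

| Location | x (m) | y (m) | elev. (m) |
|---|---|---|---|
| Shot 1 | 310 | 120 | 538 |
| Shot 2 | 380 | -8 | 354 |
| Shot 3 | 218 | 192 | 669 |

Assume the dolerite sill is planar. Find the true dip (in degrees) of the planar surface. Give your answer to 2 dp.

Two edge vectors: Shot 1→Shot 2 = (70, -128, -184), Shot 1→Shot 3 = (-92, 72, 131).
Normal n = (Shot 1→Shot 2) × (Shot 1→Shot 3) = (-3520, 7758, -6736).
So ∂z/∂x = −n_x/n_z = −0.52257 and ∂z/∂y = −n_y/n_z = 1.15172.
Gradient magnitude |∇z| = √(a² + b²) = √(0.27307 + 1.32646) = 1.26473.
True dip = arctan(1.26473) = 51.67°, dipping toward SSE (azimuth ≈ 156°).

51.67°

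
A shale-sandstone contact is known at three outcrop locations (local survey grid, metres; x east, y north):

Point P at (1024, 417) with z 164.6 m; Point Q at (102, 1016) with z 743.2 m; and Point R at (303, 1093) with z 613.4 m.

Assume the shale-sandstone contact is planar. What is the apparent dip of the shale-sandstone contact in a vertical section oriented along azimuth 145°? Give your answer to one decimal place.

19.4°

Two edge vectors: Point P→Point Q = (-922, 599, 578.6), Point P→Point R = (-721, 676, 448.8).
Normal n = (Point P→Point Q) × (Point P→Point R) = (-122302.4, -3377, -191393).
So ∂z/∂x = −n_x/n_z = −0.63901 and ∂z/∂y = −n_y/n_z = −0.01764.
Unit vector along 145° is (sin 145°, cos 145°) = (0.5736, -0.8192).
Slope in that direction = a·(0.5736) + b·(-0.8192) = −0.35207.
Apparent dip = arctan|0.35207| = 19.4° (true dip is 32.6°, so apparent ≤ true as expected).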